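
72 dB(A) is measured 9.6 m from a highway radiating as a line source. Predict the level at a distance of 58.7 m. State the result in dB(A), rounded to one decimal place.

Line-source attenuation: ΔL = 10·log₁₀(r₂/r₁) = 10·log₁₀(58.7/9.6) = 7.864 dB.
L₂ = 72 − 10·log₁₀(58.7/9.6) = 72 − 7.864 = 64.14 dB(A).

64.1 dB(A)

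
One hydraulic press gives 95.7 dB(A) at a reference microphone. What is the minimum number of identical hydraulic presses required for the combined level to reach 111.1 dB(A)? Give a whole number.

35

Need L₁ + 10·log₁₀ N ≥ 111.1, i.e. log₁₀ N ≥ 1.54.
N ≥ 10^(15.4/10) = 34.674, so N = 35.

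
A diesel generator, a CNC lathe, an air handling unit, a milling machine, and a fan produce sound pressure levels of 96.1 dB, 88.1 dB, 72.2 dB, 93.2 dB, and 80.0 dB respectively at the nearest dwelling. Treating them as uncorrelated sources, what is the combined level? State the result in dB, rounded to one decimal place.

Incoherent sources combine by intensity addition: L_total = 10·log₁₀(Σ 10^(L_i/10)).
Σ 10^(L/10) = 10^(96.1/10) + 10^(88.1/10) + 10^(72.2/10) + 10^(93.2/10) + 10^(80.0/10) = 6.925e+09.
L_total = 10·log₁₀(6.925e+09) = 98.40 dB.

98.4 dB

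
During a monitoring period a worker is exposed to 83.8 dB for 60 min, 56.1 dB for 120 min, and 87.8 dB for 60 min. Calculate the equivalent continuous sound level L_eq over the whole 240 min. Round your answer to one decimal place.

Weight each interval's intensity by its duration and average over T = 240 min:
Σ tᵢ·10^(Lᵢ/10) = 60·10^(83.8/10) + 120·10^(56.1/10) + 60·10^(87.8/10) = 5.060e+10.
L_eq = 10·log₁₀(5.060e+10/240) = 83.24 dB.

83.2 dB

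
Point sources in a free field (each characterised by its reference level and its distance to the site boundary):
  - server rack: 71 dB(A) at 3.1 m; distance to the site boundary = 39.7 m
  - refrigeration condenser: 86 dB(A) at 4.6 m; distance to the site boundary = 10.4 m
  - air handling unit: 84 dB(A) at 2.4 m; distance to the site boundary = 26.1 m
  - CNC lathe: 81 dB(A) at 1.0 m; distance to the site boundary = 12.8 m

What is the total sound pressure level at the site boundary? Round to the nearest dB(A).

First find each source's level at the receiver (point-source: −20·log₁₀(r/r_ref)), then combine on an intensity basis.
server rack: 71 − 20·log₁₀(39.7/3.1) = 71 − 22.15 = 48.85 dB(A).
refrigeration condenser: 86 − 20·log₁₀(10.4/4.6) = 86 − 7.09 = 78.91 dB(A).
air handling unit: 84 − 20·log₁₀(26.1/2.4) = 84 − 20.73 = 63.27 dB(A).
CNC lathe: 81 − 20·log₁₀(12.8/1.0) = 81 − 22.14 = 58.86 dB(A).
Σ 10^(L/10) = 8.085e+07 → L_total = 10·log₁₀(8.085e+07) = 79.08 dB(A).

79 dB(A)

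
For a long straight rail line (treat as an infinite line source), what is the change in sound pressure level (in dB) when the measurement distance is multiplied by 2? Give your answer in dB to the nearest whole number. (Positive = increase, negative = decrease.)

With cylindrical spreading the level changes by −10·log₁₀(r₂/r₁).
ΔL = −10·log₁₀(2) = -3.01 dB.

-3 dB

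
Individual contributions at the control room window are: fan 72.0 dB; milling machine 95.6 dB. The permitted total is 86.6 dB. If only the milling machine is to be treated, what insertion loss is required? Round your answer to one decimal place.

The untreated sources together contribute 10^(72.0/10) = 1.585e+07, i.e. 72.00 dB.
The limit corresponds to 10^(86.6/10) = 4.571e+08; subtracting the fixed part leaves 4.412e+08 for the milling machine, i.e. 86.45 dB.
Required insertion loss = 95.6 − 86.45 = 9.15 dB.

9.2 dB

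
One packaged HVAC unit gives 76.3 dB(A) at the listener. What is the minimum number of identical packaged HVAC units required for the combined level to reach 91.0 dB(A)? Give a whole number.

N identical sources give L₁ + 10·log₁₀ N, so require 10·log₁₀ N ≥ 91.0 − 76.3 = 14.7 dB.
N ≥ 10^(14.7/10) = 29.512, so N = 30.

30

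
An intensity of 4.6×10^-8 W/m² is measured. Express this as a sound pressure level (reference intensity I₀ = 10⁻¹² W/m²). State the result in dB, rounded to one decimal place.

I/I₀ = 4.6×10^-8/10⁻¹² = 4.6×10^4, and L = 10·log₁₀(I/I₀).
L = 10·(0.6628 + 4) = 46.63 dB.

46.6 dB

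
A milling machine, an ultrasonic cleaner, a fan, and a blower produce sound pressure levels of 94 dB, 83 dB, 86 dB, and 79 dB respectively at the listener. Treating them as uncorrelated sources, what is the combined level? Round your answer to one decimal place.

95.0 dB

Incoherent sources combine by intensity addition: L_total = 10·log₁₀(Σ 10^(L_i/10)).
Σ 10^(L/10) = 10^(94/10) + 10^(83/10) + 10^(86/10) + 10^(79/10) = 3.189e+09.
L_total = 10·log₁₀(3.189e+09) = 95.04 dB.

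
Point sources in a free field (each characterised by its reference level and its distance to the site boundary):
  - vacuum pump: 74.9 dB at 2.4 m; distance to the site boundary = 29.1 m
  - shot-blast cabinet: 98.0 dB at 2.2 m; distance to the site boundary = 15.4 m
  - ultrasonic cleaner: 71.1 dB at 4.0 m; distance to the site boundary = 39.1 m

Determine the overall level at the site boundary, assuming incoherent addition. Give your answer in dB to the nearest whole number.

Apply inverse-square spreading to bring every level to the receiver, then sum 10^(L/10).
vacuum pump: 74.9 − 20·log₁₀(29.1/2.4) = 74.9 − 21.67 = 53.23 dB.
shot-blast cabinet: 98.0 − 20·log₁₀(15.4/2.2) = 98.0 − 16.90 = 81.10 dB.
ultrasonic cleaner: 71.1 − 20·log₁₀(39.1/4.0) = 71.1 − 19.80 = 51.30 dB.
Σ 10^(L/10) = 1.291e+08 → L_total = 10·log₁₀(1.291e+08) = 81.11 dB.

81 dB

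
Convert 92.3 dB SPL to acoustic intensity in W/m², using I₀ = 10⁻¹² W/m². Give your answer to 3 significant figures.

0.00170 W/m²

L = 10·log₁₀(I/I₀) ⇒ I = I₀·10^(L/10) = 10⁻¹² × 10^9.23.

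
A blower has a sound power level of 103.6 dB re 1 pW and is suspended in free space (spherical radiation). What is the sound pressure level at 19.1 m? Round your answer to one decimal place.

Free-field spherical radiation: L_p = L_w − 10·log₁₀(4π·r²), r = 19.1 m.
4π·r² = 4584 m², 10·log₁₀ of that is 36.613 dB.
L_p = 103.6 − 36.613 = 66.99 dB.

67.0 dB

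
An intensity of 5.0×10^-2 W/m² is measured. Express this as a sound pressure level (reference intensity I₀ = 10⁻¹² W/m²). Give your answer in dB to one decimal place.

107.0 dB

L = 10·log₁₀(I/I₀) = 10·log₁₀(5.0×10^-2/10⁻¹²) = 10·log₁₀(5.0×10^10).
L = 10·(0.6990 + 10) = 106.99 dB.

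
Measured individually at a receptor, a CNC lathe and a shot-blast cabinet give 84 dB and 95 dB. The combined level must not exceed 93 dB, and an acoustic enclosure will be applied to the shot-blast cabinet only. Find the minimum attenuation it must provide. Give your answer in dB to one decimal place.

2.6 dB

Everything except the shot-blast cabinet sums to 10^(84/10) = 2.512e+08 in linear terms, 84.00 dB.
To meet 93 dB overall, the treated shot-blast cabinet may contribute at most 10^(93/10) − 2.512e+08 = 1.744e+09, i.e. 92.42 dB.
So the shot-blast cabinet must be reduced from 95 to 92.42 dB: IL = 2.58 dB.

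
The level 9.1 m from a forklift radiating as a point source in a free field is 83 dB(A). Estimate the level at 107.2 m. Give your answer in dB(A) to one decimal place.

Point-source attenuation: ΔL = 20·log₁₀(r₂/r₁) = 20·log₁₀(107.2/9.1) = 21.423 dB.
L₂ = 83 − 20·log₁₀(107.2/9.1) = 83 − 21.423 = 61.58 dB(A).

61.6 dB(A)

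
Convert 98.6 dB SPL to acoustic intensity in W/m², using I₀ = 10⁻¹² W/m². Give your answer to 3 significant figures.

0.00724 W/m²

L = 10·log₁₀(I/I₀) ⇒ I = I₀·10^(L/10) = 10⁻¹² × 10^9.86.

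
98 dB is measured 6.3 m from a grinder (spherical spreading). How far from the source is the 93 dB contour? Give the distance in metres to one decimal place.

11.2 m

The 5.0 dB drop corresponds to a distance ratio of 10^(5.0/20) for a point source.
r₂ = 6.3·10^((98−93)/20) = 6.3·10^(5.0/20) = 11.20 m.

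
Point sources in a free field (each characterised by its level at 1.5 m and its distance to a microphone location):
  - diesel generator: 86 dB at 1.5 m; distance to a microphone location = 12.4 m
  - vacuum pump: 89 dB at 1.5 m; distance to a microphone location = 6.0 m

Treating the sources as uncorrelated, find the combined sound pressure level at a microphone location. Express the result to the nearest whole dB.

77 dB

Apply inverse-square spreading to bring every level to the receiver, then sum 10^(L/10).
diesel generator: 86 − 20·log₁₀(12.4/1.5) = 86 − 18.35 = 67.65 dB.
vacuum pump: 89 − 20·log₁₀(6.0/1.5) = 89 − 12.04 = 76.96 dB.
Σ 10^(L/10) = 5.547e+07 → L_total = 10·log₁₀(5.547e+07) = 77.44 dB.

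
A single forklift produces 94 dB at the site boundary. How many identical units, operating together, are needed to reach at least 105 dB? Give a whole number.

Need L₁ + 10·log₁₀ N ≥ 105, i.e. log₁₀ N ≥ 1.10.
N ≥ 10^(11.0/10) = 12.589, so N = 13.

13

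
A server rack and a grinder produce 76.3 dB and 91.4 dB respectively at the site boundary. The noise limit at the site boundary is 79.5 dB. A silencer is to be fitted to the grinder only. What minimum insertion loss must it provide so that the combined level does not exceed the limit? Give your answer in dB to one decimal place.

Fixed contribution from the other source: Σ 10^(L/10) = 10^(76.3/10) = 4.266e+07 (76.30 dB).
The limit corresponds to 10^(79.5/10) = 8.913e+07; subtracting the fixed part leaves 4.647e+07 for the grinder, i.e. 76.67 dB.
Required insertion loss = 91.4 − 76.67 = 14.73 dB.

14.7 dB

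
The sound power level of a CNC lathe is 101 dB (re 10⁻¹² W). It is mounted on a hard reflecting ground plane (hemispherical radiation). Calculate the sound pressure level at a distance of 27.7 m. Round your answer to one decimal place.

64.2 dB

The power spreads over a hemisphere of area 2π·r², so L_p = L_w − 10·log₁₀(2π·r²).
2π·r² = 4821 m², 10·log₁₀ of that is 36.831 dB.
L_p = 101 − 36.831 = 64.17 dB.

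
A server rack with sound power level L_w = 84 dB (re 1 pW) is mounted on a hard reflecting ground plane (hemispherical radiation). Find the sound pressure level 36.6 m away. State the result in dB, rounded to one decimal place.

44.7 dB

L_p = L_w − 10·log₁₀(2π·r²) with r = 36.6 m.
2π·r² = 8417 m², 10·log₁₀ of that is 39.251 dB.
L_p = 84 − 39.251 = 44.75 dB.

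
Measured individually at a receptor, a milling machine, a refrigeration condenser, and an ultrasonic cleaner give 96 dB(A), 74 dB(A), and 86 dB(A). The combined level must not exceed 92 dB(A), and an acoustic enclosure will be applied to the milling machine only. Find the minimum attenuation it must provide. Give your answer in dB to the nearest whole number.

5 dB

The untreated sources together contribute 10^(74/10) + 10^(86/10) = 4.232e+08, i.e. 86.27 dB(A).
The limit corresponds to 10^(92/10) = 1.585e+09; subtracting the fixed part leaves 1.162e+09 for the milling machine, i.e. 90.65 dB(A).
Required insertion loss = 96 − 90.65 = 5.35 dB.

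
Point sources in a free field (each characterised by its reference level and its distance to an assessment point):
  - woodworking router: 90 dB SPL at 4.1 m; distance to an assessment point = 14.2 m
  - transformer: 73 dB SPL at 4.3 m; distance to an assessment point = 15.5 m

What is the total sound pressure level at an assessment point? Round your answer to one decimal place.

First find each source's level at the receiver (point-source: −20·log₁₀(r/r_ref)), then combine on an intensity basis.
woodworking router: 90 − 20·log₁₀(14.2/4.1) = 90 − 10.79 = 79.21 dB SPL.
transformer: 73 − 20·log₁₀(15.5/4.3) = 73 − 11.14 = 61.86 dB SPL.
Σ 10^(L/10) = 8.490e+07 → L_total = 10·log₁₀(8.490e+07) = 79.29 dB SPL.

79.3 dB SPL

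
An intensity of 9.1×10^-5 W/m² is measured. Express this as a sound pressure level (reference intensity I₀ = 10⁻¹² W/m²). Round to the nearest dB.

80 dB

Dividing by I₀ shifts the exponent by 12: I/I₀ = 9.1×10^7.
L = 10·(0.9590 + 7) = 79.59 dB.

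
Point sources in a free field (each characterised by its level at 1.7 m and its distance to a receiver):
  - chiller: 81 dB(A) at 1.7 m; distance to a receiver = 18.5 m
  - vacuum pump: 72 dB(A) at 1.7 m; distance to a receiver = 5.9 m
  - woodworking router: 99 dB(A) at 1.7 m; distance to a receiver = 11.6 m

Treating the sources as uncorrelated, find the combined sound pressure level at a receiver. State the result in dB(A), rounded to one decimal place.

First find each source's level at the receiver (point-source: −20·log₁₀(r/r_ref)), then combine on an intensity basis.
chiller: 81 − 20·log₁₀(18.5/1.7) = 81 − 20.73 = 60.27 dB(A).
vacuum pump: 72 − 20·log₁₀(5.9/1.7) = 72 − 10.81 = 61.19 dB(A).
woodworking router: 99 − 20·log₁₀(11.6/1.7) = 99 − 16.68 = 82.32 dB(A).
Σ 10^(L/10) = 1.730e+08 → L_total = 10·log₁₀(1.730e+08) = 82.38 dB(A).

82.4 dB(A)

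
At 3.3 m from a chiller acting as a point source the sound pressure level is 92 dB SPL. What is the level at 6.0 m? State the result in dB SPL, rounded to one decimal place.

86.8 dB SPL

Point-source attenuation: ΔL = 20·log₁₀(r₂/r₁) = 20·log₁₀(6.0/3.3) = 5.193 dB.
L₂ = 92 − 20·log₁₀(6.0/3.3) = 92 − 5.193 = 86.81 dB SPL.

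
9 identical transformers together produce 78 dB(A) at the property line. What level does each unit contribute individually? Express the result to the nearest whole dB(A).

9 equal contributions raise the level by 10·log₁₀ 9 = 9.542 dB, so each unit alone gives 78 − 9.542.

68 dB(A)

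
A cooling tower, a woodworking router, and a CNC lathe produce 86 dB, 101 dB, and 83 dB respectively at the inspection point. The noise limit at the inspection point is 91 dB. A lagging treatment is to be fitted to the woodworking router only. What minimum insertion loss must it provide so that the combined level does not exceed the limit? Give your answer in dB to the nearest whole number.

The untreated sources together contribute 10^(86/10) + 10^(83/10) = 5.976e+08, i.e. 87.76 dB.
The limit corresponds to 10^(91/10) = 1.259e+09; subtracting the fixed part leaves 6.613e+08 for the woodworking router, i.e. 88.20 dB.
Required insertion loss = 101 − 88.20 = 12.80 dB.

13 dB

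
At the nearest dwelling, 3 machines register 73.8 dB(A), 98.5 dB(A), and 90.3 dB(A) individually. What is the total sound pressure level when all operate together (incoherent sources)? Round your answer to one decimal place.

For uncorrelated sources the intensities add, so convert each level to linear form, sum, and take 10·log₁₀ of the total.
Σ 10^(L/10) = 10^(73.8/10) + 10^(98.5/10) + 10^(90.3/10) = 8.175e+09.
L_total = 10·log₁₀(8.175e+09) = 99.12 dB(A).

99.1 dB(A)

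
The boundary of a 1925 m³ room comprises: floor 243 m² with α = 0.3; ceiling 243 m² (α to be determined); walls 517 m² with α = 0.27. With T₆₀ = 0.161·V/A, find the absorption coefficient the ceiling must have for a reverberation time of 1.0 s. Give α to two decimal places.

Required total absorption A = 0.161·1925/1.0 = 309.93 m².
Absorption from the other surfaces = 243·0.3 + 517·0.27 = 212.49 m², so the ceiling must supply 97.44 m² over 243 m².
α = 97.44/243 = 0.401.

0.40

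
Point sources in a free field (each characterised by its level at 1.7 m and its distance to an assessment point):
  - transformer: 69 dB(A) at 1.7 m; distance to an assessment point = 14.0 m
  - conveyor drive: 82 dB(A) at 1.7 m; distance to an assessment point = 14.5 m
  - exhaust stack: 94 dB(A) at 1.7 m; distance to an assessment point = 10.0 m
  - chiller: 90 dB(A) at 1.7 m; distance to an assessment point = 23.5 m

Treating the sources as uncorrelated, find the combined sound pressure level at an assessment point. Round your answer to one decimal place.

Propagate each source to the receiver with L = L_ref − 20·log₁₀(r/r_ref), then add intensities.
transformer: 69 − 20·log₁₀(14.0/1.7) = 69 − 18.31 = 50.69 dB(A).
conveyor drive: 82 − 20·log₁₀(14.5/1.7) = 82 − 18.62 = 63.38 dB(A).
exhaust stack: 94 − 20·log₁₀(10.0/1.7) = 94 − 15.39 = 78.61 dB(A).
chiller: 90 − 20·log₁₀(23.5/1.7) = 90 − 22.81 = 67.19 dB(A).
Σ 10^(L/10) = 8.012e+07 → L_total = 10·log₁₀(8.012e+07) = 79.04 dB(A).

79.0 dB(A)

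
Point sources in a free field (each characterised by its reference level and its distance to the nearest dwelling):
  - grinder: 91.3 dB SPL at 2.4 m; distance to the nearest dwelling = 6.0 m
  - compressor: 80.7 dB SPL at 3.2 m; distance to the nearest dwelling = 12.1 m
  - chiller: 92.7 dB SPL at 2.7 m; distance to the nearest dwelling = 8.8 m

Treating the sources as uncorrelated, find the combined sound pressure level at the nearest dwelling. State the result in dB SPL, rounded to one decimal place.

First find each source's level at the receiver (point-source: −20·log₁₀(r/r_ref)), then combine on an intensity basis.
grinder: 91.3 − 20·log₁₀(6.0/2.4) = 91.3 − 7.96 = 83.34 dB SPL.
compressor: 80.7 − 20·log₁₀(12.1/3.2) = 80.7 − 11.55 = 69.15 dB SPL.
chiller: 92.7 − 20·log₁₀(8.8/2.7) = 92.7 − 10.26 = 82.44 dB SPL.
Σ 10^(L/10) = 3.993e+08 → L_total = 10·log₁₀(3.993e+08) = 86.01 dB SPL.

86.0 dB SPL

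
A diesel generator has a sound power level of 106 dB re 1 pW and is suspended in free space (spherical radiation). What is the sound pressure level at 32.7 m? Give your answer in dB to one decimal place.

64.7 dB

The power spreads over a sphere of area 4π·r², so L_p = L_w − 10·log₁₀(4π·r²).
4π·r² = 1.344e+04 m², 10·log₁₀ of that is 41.283 dB.
L_p = 106 − 41.283 = 64.72 dB.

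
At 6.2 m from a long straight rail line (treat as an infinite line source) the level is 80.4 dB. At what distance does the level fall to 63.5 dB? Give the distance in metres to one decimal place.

For a line source L₁ − L₂ = 10·log₁₀(r₂/r₁), so r₂ = r₁·10^((L₁−L₂)/10).
r₂ = 6.2·10^((80.4−63.5)/10) = 6.2·10^(16.9/10) = 303.66 m.

303.7 m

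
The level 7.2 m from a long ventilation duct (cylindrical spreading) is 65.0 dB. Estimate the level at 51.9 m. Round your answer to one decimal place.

56.4 dB

Line-source attenuation: ΔL = 10·log₁₀(r₂/r₁) = 10·log₁₀(51.9/7.2) = 8.578 dB.
L₂ = 65.0 − 10·log₁₀(51.9/7.2) = 65.0 − 8.578 = 56.42 dB.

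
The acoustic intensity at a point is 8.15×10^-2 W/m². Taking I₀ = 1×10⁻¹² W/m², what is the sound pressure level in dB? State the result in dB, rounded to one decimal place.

109.1 dB

Dividing by I₀ shifts the exponent by 12: I/I₀ = 8.15×10^10.
L = 10·(0.9112 + 10) = 109.11 dB.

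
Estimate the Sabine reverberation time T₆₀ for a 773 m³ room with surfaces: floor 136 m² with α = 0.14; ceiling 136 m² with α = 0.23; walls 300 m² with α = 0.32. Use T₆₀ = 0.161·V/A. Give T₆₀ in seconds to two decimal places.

0.85 s

Total absorption A = 136·0.14 + 136·0.23 + 300·0.32 = 146.32 m² sabins.
T₆₀ = 0.161·V/A = 0.161·773/146.32 = 0.851 s.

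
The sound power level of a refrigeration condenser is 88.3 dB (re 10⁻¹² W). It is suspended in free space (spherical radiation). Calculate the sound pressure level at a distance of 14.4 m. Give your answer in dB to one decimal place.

54.1 dB

L_p = L_w − 10·log₁₀(4π·r²) with r = 14.4 m.
4π·r² = 2606 m², 10·log₁₀ of that is 34.159 dB.
L_p = 88.3 − 34.159 = 54.14 dB.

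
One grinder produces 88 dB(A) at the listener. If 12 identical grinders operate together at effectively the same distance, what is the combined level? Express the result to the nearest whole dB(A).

99 dB(A)

N identical incoherent sources raise the level by 10·log₁₀ N.
L_total = 88 + 10·log₁₀(12) = 88 + 10.792 = 98.79 dB(A).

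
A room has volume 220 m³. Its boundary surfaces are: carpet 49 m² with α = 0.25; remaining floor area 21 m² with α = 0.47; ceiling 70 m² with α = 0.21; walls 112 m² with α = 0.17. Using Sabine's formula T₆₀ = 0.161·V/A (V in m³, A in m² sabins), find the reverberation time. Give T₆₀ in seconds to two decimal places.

0.63 s

Total absorption A = 49·0.25 + 21·0.47 + 70·0.21 + 112·0.17 = 55.86 m² sabins.
T₆₀ = 0.161·V/A = 0.161·220/55.86 = 0.634 s.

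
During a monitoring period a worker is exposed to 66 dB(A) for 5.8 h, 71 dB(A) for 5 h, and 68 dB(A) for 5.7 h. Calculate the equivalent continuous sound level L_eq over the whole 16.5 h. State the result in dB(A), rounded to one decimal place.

68.7 dB(A)

L_eq = 10·log₁₀[(1/T)·Σ tᵢ·10^(Lᵢ/10)] with T = 16.5 h.
Σ tᵢ·10^(Lᵢ/10) = 5.8·10^(66/10) + 5·10^(71/10) + 5.7·10^(68/10) = 1.220e+08.
L_eq = 10·log₁₀(1.220e+08/16.5) = 68.69 dB(A).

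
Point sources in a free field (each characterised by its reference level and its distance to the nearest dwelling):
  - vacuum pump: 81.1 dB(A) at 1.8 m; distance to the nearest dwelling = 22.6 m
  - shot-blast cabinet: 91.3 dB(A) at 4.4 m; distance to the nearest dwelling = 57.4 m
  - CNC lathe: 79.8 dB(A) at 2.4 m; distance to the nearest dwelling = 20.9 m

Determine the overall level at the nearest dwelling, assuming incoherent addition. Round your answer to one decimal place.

Apply inverse-square spreading to bring every level to the receiver, then sum 10^(L/10).
vacuum pump: 81.1 − 20·log₁₀(22.6/1.8) = 81.1 − 21.98 = 59.12 dB(A).
shot-blast cabinet: 91.3 − 20·log₁₀(57.4/4.4) = 91.3 − 22.31 = 68.99 dB(A).
CNC lathe: 79.8 − 20·log₁₀(20.9/2.4) = 79.8 − 18.80 = 61.00 dB(A).
Σ 10^(L/10) = 1.000e+07 → L_total = 10·log₁₀(1.000e+07) = 70.00 dB(A).

70.0 dB(A)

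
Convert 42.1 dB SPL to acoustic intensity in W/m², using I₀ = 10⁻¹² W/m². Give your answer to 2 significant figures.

1.6e-08 W/m²

L = 10·log₁₀(I/I₀) ⇒ I = I₀·10^(L/10) = 10⁻¹² × 10^4.21.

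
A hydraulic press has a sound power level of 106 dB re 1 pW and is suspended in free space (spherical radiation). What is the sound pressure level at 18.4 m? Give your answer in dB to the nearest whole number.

70 dB

L_p = L_w − 10·log₁₀(4π·r²) with r = 18.4 m.
4π·r² = 4254 m², 10·log₁₀ of that is 36.288 dB.
L_p = 106 − 36.288 = 69.71 dB.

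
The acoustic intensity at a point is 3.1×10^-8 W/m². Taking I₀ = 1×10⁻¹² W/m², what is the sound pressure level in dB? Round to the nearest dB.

I/I₀ = 3.1×10^-8/10⁻¹² = 3.1×10^4, and L = 10·log₁₀(I/I₀).
L = 10·(0.4914 + 4) = 44.91 dB.

45 dB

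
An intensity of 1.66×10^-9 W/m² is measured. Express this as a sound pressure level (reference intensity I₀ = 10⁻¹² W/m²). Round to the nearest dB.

Dividing by I₀ shifts the exponent by 12: I/I₀ = 1.66×10^3.
L = 10·(0.2201 + 3) = 32.20 dB.

32 dB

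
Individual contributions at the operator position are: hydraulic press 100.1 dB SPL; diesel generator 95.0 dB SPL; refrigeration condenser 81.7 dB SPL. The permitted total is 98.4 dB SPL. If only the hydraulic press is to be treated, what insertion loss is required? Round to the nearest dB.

5 dB

Everything except the hydraulic press sums to 10^(95.0/10) + 10^(81.7/10) = 3.310e+09 in linear terms, 95.20 dB SPL.
The limit corresponds to 10^(98.4/10) = 6.918e+09; subtracting the fixed part leaves 3.608e+09 for the hydraulic press, i.e. 95.57 dB SPL.
So the hydraulic press must be reduced from 100.1 to 95.57 dB SPL: IL = 4.53 dB.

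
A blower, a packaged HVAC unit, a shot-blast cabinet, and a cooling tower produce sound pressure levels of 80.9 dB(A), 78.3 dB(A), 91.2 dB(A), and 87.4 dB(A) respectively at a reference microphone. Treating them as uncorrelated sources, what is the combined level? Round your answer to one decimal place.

For uncorrelated sources the intensities add, so convert each level to linear form, sum, and take 10·log₁₀ of the total.
Σ 10^(L/10) = 10^(80.9/10) + 10^(78.3/10) + 10^(91.2/10) + 10^(87.4/10) = 2.058e+09.
L_total = 10·log₁₀(2.058e+09) = 93.14 dB(A).

93.1 dB(A)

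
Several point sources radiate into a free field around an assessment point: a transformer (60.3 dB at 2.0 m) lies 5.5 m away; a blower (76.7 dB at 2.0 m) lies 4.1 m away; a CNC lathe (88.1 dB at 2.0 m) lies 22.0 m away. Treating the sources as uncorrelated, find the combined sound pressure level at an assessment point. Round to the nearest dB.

72 dB

Apply inverse-square spreading to bring every level to the receiver, then sum 10^(L/10).
transformer: 60.3 − 20·log₁₀(5.5/2.0) = 60.3 − 8.79 = 51.51 dB.
blower: 76.7 − 20·log₁₀(4.1/2.0) = 76.7 − 6.24 = 70.46 dB.
CNC lathe: 88.1 − 20·log₁₀(22.0/2.0) = 88.1 − 20.83 = 67.27 dB.
Σ 10^(L/10) = 1.661e+07 → L_total = 10·log₁₀(1.661e+07) = 72.20 dB.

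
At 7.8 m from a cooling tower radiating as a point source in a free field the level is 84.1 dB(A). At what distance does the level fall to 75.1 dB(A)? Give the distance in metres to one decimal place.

22.0 m

For a point source L₁ − L₂ = 20·log₁₀(r₂/r₁), so r₂ = r₁·10^((L₁−L₂)/20).
r₂ = 7.8·10^((84.1−75.1)/20) = 7.8·10^(9.0/20) = 21.98 m.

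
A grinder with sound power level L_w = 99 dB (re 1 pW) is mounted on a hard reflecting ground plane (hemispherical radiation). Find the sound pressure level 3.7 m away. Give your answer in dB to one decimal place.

The power spreads over a hemisphere of area 2π·r², so L_p = L_w − 10·log₁₀(2π·r²).
2π·r² = 86.02 m², 10·log₁₀ of that is 19.346 dB.
L_p = 99 − 19.346 = 79.65 dB.

79.7 dB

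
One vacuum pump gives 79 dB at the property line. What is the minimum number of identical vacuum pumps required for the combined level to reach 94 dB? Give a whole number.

The shortfall is 94 − 79 = 15.0 dB, and N units add 10·log₁₀ N, so need 10·log₁₀ N ≥ 15.0.
N ≥ 10^(15.0/10) = 31.623, so N = 32.

32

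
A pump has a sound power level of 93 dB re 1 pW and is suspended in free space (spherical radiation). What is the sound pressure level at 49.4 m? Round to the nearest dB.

48 dB

The power spreads over a sphere of area 4π·r², so L_p = L_w − 10·log₁₀(4π·r²).
4π·r² = 3.067e+04 m², 10·log₁₀ of that is 44.867 dB.
L_p = 93 − 44.867 = 48.13 dB.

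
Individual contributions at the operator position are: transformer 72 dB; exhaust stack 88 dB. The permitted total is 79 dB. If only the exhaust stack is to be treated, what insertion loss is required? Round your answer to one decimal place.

10.0 dB

Fixed contribution from the other source: Σ 10^(L/10) = 10^(72/10) = 1.585e+07 (72.00 dB).
To meet 79 dB overall, the treated exhaust stack may contribute at most 10^(79/10) − 1.585e+07 = 6.358e+07, i.e. 78.03 dB.
Required insertion loss = 88 − 78.03 = 9.97 dB.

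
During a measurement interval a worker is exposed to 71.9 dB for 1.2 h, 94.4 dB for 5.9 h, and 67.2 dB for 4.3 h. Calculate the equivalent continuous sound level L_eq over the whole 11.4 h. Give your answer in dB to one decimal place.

Weight each interval's intensity by its duration and average over T = 11.4 h:
Σ tᵢ·10^(Lᵢ/10) = 1.2·10^(71.9/10) + 5.9·10^(94.4/10) + 4.3·10^(67.2/10) = 1.629e+10.
L_eq = 10·log₁₀(1.629e+10/11.4) = 91.55 dB.

91.6 dB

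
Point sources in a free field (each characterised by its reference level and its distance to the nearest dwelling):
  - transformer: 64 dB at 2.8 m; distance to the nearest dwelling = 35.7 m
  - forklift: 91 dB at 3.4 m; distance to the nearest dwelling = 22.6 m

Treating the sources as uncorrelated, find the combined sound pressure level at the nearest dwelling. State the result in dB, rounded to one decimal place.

First find each source's level at the receiver (point-source: −20·log₁₀(r/r_ref)), then combine on an intensity basis.
transformer: 64 − 20·log₁₀(35.7/2.8) = 64 − 22.11 = 41.89 dB.
forklift: 91 − 20·log₁₀(22.6/3.4) = 91 − 16.45 = 74.55 dB.
Σ 10^(L/10) = 2.851e+07 → L_total = 10·log₁₀(2.851e+07) = 74.55 dB.

74.5 dB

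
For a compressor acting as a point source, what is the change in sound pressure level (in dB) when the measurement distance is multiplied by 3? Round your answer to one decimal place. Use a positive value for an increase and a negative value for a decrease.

Point-source spreading: ΔL = −20·log₁₀(r₂/r₁).
ΔL = −20·log₁₀(3) = -9.54 dB.

-9.5 dB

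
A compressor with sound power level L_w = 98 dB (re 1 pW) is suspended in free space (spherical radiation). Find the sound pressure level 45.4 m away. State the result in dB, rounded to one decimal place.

The power spreads over a sphere of area 4π·r², so L_p = L_w − 10·log₁₀(4π·r²).
4π·r² = 2.59e+04 m², 10·log₁₀ of that is 44.133 dB.
L_p = 98 − 44.133 = 53.87 dB.

53.9 dB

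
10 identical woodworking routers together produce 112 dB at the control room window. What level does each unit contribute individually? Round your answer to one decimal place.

Dividing the total intensity by 10 lowers the level by 10·log₁₀ 10 = 10.000 dB: L₁ = 112 − 10.000.

102.0 dB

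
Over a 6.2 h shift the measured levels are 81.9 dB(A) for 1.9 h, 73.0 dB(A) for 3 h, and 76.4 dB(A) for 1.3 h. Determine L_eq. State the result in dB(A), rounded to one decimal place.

Weight each interval's intensity by its duration and average over T = 6.2 h:
Σ tᵢ·10^(Lᵢ/10) = 1.9·10^(81.9/10) + 3·10^(73.0/10) + 1.3·10^(76.4/10) = 4.109e+08.
L_eq = 10·log₁₀(4.109e+08/6.2) = 78.21 dB(A).

78.2 dB(A)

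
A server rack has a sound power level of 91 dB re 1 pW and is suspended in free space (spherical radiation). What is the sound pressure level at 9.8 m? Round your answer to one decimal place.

60.2 dB

Free-field spherical radiation: L_p = L_w − 10·log₁₀(4π·r²), r = 9.8 m.
4π·r² = 1207 m², 10·log₁₀ of that is 30.817 dB.
L_p = 91 − 30.817 = 60.18 dB.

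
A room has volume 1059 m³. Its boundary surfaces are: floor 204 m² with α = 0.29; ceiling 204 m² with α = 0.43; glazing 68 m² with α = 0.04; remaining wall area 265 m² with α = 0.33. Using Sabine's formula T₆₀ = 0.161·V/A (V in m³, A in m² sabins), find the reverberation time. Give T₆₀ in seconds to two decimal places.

Total absorption A = 204·0.29 + 204·0.43 + 68·0.04 + 265·0.33 = 237.05 m² sabins.
T₆₀ = 0.161·V/A = 0.161·1059/237.05 = 0.719 s.

0.72 s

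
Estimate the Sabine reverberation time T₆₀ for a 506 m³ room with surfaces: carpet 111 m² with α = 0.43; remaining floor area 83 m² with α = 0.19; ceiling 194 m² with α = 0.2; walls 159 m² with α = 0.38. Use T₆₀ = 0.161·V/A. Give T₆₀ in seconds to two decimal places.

0.50 s

A = Σ Sᵢαᵢ = 111·0.43 + 83·0.19 + 194·0.2 + 159·0.38 = 162.72 m².
T₆₀ = 0.161 × 506 / 162.72 = 0.501 s.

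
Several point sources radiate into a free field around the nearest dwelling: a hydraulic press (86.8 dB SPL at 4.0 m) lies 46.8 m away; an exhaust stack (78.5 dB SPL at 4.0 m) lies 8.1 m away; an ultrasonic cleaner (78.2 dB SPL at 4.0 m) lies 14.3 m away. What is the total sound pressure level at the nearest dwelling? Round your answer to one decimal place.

74.1 dB SPL

First find each source's level at the receiver (point-source: −20·log₁₀(r/r_ref)), then combine on an intensity basis.
hydraulic press: 86.8 − 20·log₁₀(46.8/4.0) = 86.8 − 21.36 = 65.44 dB SPL.
exhaust stack: 78.5 − 20·log₁₀(8.1/4.0) = 78.5 − 6.13 = 72.37 dB SPL.
ultrasonic cleaner: 78.2 − 20·log₁₀(14.3/4.0) = 78.2 − 11.07 = 67.13 dB SPL.
Σ 10^(L/10) = 2.593e+07 → L_total = 10·log₁₀(2.593e+07) = 74.14 dB SPL.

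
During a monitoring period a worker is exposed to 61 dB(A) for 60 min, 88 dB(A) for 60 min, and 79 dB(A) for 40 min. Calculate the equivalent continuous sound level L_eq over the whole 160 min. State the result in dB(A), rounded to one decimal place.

84.1 dB(A)

L_eq = 10·log₁₀[(1/T)·Σ tᵢ·10^(Lᵢ/10)] with T = 160 min.
Σ tᵢ·10^(Lᵢ/10) = 60·10^(61/10) + 60·10^(88/10) + 40·10^(79/10) = 4.111e+10.
L_eq = 10·log₁₀(4.111e+10/160) = 84.10 dB(A).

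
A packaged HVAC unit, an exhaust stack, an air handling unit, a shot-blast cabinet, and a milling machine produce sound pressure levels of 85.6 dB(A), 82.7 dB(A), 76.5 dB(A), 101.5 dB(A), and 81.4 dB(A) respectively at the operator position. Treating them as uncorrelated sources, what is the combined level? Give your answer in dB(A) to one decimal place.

For uncorrelated sources the intensities add, so convert each level to linear form, sum, and take 10·log₁₀ of the total.
Σ 10^(L/10) = 10^(85.6/10) + 10^(82.7/10) + 10^(76.5/10) + 10^(101.5/10) + 10^(81.4/10) = 1.486e+10.
L_total = 10·log₁₀(1.486e+10) = 101.72 dB(A).

101.7 dB(A)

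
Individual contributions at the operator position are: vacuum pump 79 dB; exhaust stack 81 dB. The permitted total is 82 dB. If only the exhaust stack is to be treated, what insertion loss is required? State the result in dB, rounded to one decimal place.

2.0 dB

Everything except the exhaust stack sums to 10^(79/10) = 7.943e+07 in linear terms, 79.00 dB.
To meet 82 dB overall, the treated exhaust stack may contribute at most 10^(82/10) − 7.943e+07 = 7.906e+07, i.e. 78.98 dB.
Required insertion loss = 81 − 78.98 = 2.02 dB.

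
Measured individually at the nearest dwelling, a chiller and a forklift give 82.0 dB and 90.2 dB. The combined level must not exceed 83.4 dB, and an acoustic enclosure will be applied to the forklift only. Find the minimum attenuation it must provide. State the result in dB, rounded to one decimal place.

Fixed contribution from the other source: Σ 10^(L/10) = 10^(82.0/10) = 1.585e+08 (82.00 dB).
To meet 83.4 dB overall, the treated forklift may contribute at most 10^(83.4/10) − 1.585e+08 = 6.029e+07, i.e. 77.80 dB.
So the forklift must be reduced from 90.2 to 77.80 dB: IL = 12.40 dB.

12.4 dB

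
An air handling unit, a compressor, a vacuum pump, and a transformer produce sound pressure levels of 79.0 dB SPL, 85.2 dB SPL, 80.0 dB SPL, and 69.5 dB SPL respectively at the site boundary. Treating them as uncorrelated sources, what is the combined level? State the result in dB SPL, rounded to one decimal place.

87.2 dB SPL

For uncorrelated sources the intensities add, so convert each level to linear form, sum, and take 10·log₁₀ of the total.
Σ 10^(L/10) = 10^(79.0/10) + 10^(85.2/10) + 10^(80.0/10) + 10^(69.5/10) = 5.195e+08.
L_total = 10·log₁₀(5.195e+08) = 87.16 dB SPL.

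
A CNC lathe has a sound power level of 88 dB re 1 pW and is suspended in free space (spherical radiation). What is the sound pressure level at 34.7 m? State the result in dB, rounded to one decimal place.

46.2 dB

L_p = L_w − 10·log₁₀(4π·r²) with r = 34.7 m.
4π·r² = 1.513e+04 m², 10·log₁₀ of that is 41.799 dB.
L_p = 88 − 41.799 = 46.20 dB.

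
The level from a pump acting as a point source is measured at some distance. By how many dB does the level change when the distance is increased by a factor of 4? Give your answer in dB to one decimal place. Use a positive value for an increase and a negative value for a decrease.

-12.0 dB

With spherical spreading the level changes by −20·log₁₀(r₂/r₁).
ΔL = −20·log₁₀(4) = -12.04 dB.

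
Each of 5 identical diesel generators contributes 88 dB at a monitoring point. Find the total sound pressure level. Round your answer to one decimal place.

L_total = L₁ + 10·log₁₀ N for N identical incoherent sources.
L_total = 88 + 10·log₁₀(5) = 88 + 6.990 = 94.99 dB.

95.0 dB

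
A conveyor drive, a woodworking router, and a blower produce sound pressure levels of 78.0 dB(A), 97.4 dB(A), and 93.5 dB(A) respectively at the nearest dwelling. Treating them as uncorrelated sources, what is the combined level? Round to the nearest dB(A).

99 dB(A)

Incoherent sources combine by intensity addition: L_total = 10·log₁₀(Σ 10^(L_i/10)).
Σ 10^(L/10) = 10^(78.0/10) + 10^(97.4/10) + 10^(93.5/10) = 7.797e+09.
L_total = 10·log₁₀(7.797e+09) = 98.92 dB(A).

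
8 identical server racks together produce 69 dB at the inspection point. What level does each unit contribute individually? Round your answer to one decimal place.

60.0 dB

8 equal contributions raise the level by 10·log₁₀ 8 = 9.031 dB, so each unit alone gives 69 − 9.031.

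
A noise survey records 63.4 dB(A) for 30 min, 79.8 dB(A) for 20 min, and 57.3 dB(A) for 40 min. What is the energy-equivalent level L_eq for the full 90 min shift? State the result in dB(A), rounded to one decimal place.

73.5 dB(A)

Weight each interval's intensity by its duration and average over T = 90 min:
Σ tᵢ·10^(Lᵢ/10) = 30·10^(63.4/10) + 20·10^(79.8/10) + 40·10^(57.3/10) = 1.997e+09.
L_eq = 10·log₁₀(1.997e+09/90) = 73.46 dB(A).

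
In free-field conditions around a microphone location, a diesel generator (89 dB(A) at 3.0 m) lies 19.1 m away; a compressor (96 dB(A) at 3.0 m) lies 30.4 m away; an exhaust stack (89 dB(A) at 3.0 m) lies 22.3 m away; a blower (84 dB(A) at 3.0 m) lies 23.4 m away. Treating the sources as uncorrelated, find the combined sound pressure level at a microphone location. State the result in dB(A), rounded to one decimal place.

78.9 dB(A)

First find each source's level at the receiver (point-source: −20·log₁₀(r/r_ref)), then combine on an intensity basis.
diesel generator: 89 − 20·log₁₀(19.1/3.0) = 89 − 16.08 = 72.92 dB(A).
compressor: 96 − 20·log₁₀(30.4/3.0) = 96 − 20.12 = 75.88 dB(A).
exhaust stack: 89 − 20·log₁₀(22.3/3.0) = 89 − 17.42 = 71.58 dB(A).
blower: 84 − 20·log₁₀(23.4/3.0) = 84 − 17.84 = 66.16 dB(A).
Σ 10^(L/10) = 7.687e+07 → L_total = 10·log₁₀(7.687e+07) = 78.86 dB(A).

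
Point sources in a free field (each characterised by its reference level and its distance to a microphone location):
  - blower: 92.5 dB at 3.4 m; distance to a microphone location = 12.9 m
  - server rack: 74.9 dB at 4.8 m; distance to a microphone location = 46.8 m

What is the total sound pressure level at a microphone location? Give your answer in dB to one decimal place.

Propagate each source to the receiver with L = L_ref − 20·log₁₀(r/r_ref), then add intensities.
blower: 92.5 − 20·log₁₀(12.9/3.4) = 92.5 − 11.58 = 80.92 dB.
server rack: 74.9 − 20·log₁₀(46.8/4.8) = 74.9 − 19.78 = 55.12 dB.
Σ 10^(L/10) = 1.239e+08 → L_total = 10·log₁₀(1.239e+08) = 80.93 dB.

80.9 dB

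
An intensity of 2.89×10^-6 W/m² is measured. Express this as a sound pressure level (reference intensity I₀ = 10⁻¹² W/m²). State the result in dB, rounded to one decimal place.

Dividing by I₀ shifts the exponent by 12: I/I₀ = 2.89×10^6.
L = 10·(0.4609 + 6) = 64.61 dB.

64.6 dB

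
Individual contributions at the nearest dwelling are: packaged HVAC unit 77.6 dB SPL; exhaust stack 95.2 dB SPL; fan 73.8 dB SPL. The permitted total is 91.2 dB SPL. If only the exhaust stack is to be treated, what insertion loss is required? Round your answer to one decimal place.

4.3 dB

The untreated sources together contribute 10^(77.6/10) + 10^(73.8/10) = 8.153e+07, i.e. 79.11 dB SPL.
The limit corresponds to 10^(91.2/10) = 1.318e+09; subtracting the fixed part leaves 1.237e+09 for the exhaust stack, i.e. 90.92 dB SPL.
So the exhaust stack must be reduced from 95.2 to 90.92 dB SPL: IL = 4.28 dB.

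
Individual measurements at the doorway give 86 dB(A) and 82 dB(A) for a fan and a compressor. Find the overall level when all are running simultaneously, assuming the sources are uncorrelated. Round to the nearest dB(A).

87 dB(A)

For uncorrelated sources the intensities add, so convert each level to linear form, sum, and take 10·log₁₀ of the total.
Σ 10^(L/10) = 10^(86/10) + 10^(82/10) = 5.566e+08.
L_total = 10·log₁₀(5.566e+08) = 87.46 dB(A).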